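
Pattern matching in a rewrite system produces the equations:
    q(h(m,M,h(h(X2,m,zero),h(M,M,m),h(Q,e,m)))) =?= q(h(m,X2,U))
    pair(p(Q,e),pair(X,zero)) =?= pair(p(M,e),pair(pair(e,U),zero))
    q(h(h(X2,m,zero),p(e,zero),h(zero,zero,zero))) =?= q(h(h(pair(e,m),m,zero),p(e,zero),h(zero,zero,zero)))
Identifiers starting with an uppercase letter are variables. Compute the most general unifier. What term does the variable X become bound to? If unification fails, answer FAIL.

pair(e,h(h(pair(e,m),m,zero),h(pair(e,m),pair(e,m),m),h(pair(e,m),e,m)))

Decompose q/1: h(m,M,h(h(X2,m,zero),h(M,M,m),h(Q,e,m))) =?= h(m,X2,U).
Decompose h/3: m =?= m,  M =?= X2,  h(h(X2,m,zero),h(M,M,m),h(Q,e,m)) =?= U.
Delete trivial equation m =?= m.
Bind M := X2; substituting into the 2 remaining equations that mention M gives: h(h(X2,m,zero),h(X2,X2,m),h(Q,e,m)) =?= U,  pair(p(Q,e),pair(X,zero)) =?= pair(p(X2,e),pair(pair(e,U),zero)).
Bind U := h(h(X2,m,zero),h(X2,X2,m),h(Q,e,m)); substituting into the one remaining equation that mentions U gives: pair(p(Q,e),pair(X,zero)) =?= pair(p(X2,e),pair(pair(e,h(h(X2,m,zero),h(X2,X2,m),h(Q,e,m))),zero)).
Decompose pair/2: p(Q,e) =?= p(X2,e),  pair(X,zero) =?= pair(pair(e,h(h(X2,m,zero),h(X2,X2,m),h(Q,e,m))),zero).
Decompose p/2: Q =?= X2,  e =?= e.
Bind Q := X2; substituting into the one remaining equation that mentions Q gives: pair(X,zero) =?= pair(pair(e,h(h(X2,m,zero),h(X2,X2,m),h(X2,e,m))),zero). Substituting into the earlier binding gives U := h(h(X2,m,zero),h(X2,X2,m),h(X2,e,m)).
Delete trivial equation e =?= e.
Decompose pair/2: X =?= pair(e,h(h(X2,m,zero),h(X2,X2,m),h(X2,e,m))),  zero =?= zero.
Bind X := pair(e,h(h(X2,m,zero),h(X2,X2,m),h(X2,e,m))); no other remaining equation mentions X.
Delete trivial equation zero =?= zero.
Decompose q/1: h(h(X2,m,zero),p(e,zero),h(zero,zero,zero)) =?= h(h(pair(e,m),m,zero),p(e,zero),h(zero,zero,zero)).
Decompose h/3: h(X2,m,zero) =?= h(pair(e,m),m,zero),  p(e,zero) =?= p(e,zero),  h(zero,zero,zero) =?= h(zero,zero,zero).
Decompose h/3: X2 =?= pair(e,m),  m =?= m,  zero =?= zero.
Bind X2 := pair(e,m); no other remaining equation mentions X2. Substituting into the earlier bindings gives M := pair(e,m), U := h(h(pair(e,m),m,zero),h(pair(e,m),pair(e,m),m),h(pair(e,m),e,m)), Q := pair(e,m), X := pair(e,h(h(pair(e,m),m,zero),h(pair(e,m),pair(e,m),m),h(pair(e,m),e,m))).
Delete trivial equation m =?= m.
Delete trivial equation zero =?= zero.
Delete trivial equation p(e,zero) =?= p(e,zero).
Delete trivial equation h(zero,zero,zero) =?= h(zero,zero,zero).
MGU = { M := pair(e,m), U := h(h(pair(e,m),m,zero),h(pair(e,m),pair(e,m),m),h(pair(e,m),e,m)), Q := pair(e,m), X := pair(e,h(h(pair(e,m),m,zero),h(pair(e,m),pair(e,m),m),h(pair(e,m),e,m))), X2 := pair(e,m) }, so X := pair(e,h(h(pair(e,m),m,zero),h(pair(e,m),pair(e,m),m),h(pair(e,m),e,m))).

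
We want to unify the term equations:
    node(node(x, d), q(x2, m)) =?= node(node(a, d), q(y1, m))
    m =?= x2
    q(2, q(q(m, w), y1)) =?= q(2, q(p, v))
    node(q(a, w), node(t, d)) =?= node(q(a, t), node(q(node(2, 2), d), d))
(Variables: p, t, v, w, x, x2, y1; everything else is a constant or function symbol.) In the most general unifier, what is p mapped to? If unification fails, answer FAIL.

q(m, q(node(2, 2), d))

Decompose node/2: node(x, d) =?= node(a, d),  q(x2, m) =?= q(y1, m).
Decompose node/2: x =?= a,  d =?= d.
Bind x := a; no other remaining equation mentions x.
Delete trivial equation d =?= d.
Decompose q/2: x2 =?= y1,  m =?= m.
Bind x2 := y1; substituting into the one remaining equation that mentions x2 gives: m =?= y1.
Delete trivial equation m =?= m.
Bind y1 := m; substituting into the one remaining equation that mentions y1 gives: q(2, q(q(m, w), m)) =?= q(2, q(p, v)). Substituting into the earlier binding gives x2 := m.
Decompose q/2: 2 =?= 2,  q(q(m, w), m) =?= q(p, v).
Delete trivial equation 2 =?= 2.
Decompose q/2: q(m, w) =?= p,  m =?= v.
Bind p := q(m, w); no other remaining equation mentions p.
Bind v := m; no other remaining equation mentions v.
Decompose node/2: q(a, w) =?= q(a, t),  node(t, d) =?= node(q(node(2, 2), d), d).
Decompose q/2: a =?= a,  w =?= t.
Delete trivial equation a =?= a.
Bind w := t; no other remaining equation mentions w. Substituting into the earlier binding gives p := q(m, t).
Decompose node/2: t =?= q(node(2, 2), d),  d =?= d.
Bind t := q(node(2, 2), d); no other remaining equation mentions t. Substituting into the earlier bindings gives p := q(m, q(node(2, 2), d)), w := q(node(2, 2), d).
Delete trivial equation d =?= d.
MGU = { x -> a, x2 -> m, y1 -> m, p -> q(m, q(node(2, 2), d)), v -> m, w -> q(node(2, 2), d), t -> q(node(2, 2), d) }, so p -> q(m, q(node(2, 2), d)).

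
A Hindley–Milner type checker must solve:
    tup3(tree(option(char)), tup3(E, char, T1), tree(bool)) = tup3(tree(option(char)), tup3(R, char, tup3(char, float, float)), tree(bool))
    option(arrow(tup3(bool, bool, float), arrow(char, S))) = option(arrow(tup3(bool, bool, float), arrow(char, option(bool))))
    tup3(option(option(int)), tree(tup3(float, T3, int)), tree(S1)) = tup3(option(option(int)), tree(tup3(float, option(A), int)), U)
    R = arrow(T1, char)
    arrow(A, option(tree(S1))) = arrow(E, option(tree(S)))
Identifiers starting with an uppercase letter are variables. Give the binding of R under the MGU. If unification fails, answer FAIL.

arrow(tup3(char, float, float), char)

Decompose tup3/3: tree(option(char)) = tree(option(char)),  tup3(E, char, T1) = tup3(R, char, tup3(char, float, float)),  tree(bool) = tree(bool).
Delete trivial equation tree(option(char)) = tree(option(char)).
Decompose tup3/3: E = R,  char = char,  T1 = tup3(char, float, float).
Bind E := R; substituting into the one remaining equation that mentions E gives: arrow(A, option(tree(S1))) = arrow(R, option(tree(S))).
Delete trivial equation char = char.
Bind T1 := tup3(char, float, float); substituting into the one remaining equation that mentions T1 gives: R = arrow(tup3(char, float, float), char).
Delete trivial equation tree(bool) = tree(bool).
Decompose option/1: arrow(tup3(bool, bool, float), arrow(char, S)) = arrow(tup3(bool, bool, float), arrow(char, option(bool))).
Decompose arrow/2: tup3(bool, bool, float) = tup3(bool, bool, float),  arrow(char, S) = arrow(char, option(bool)).
Delete trivial equation tup3(bool, bool, float) = tup3(bool, bool, float).
Decompose arrow/2: char = char,  S = option(bool).
Delete trivial equation char = char.
Bind S := option(bool); substituting into the one remaining equation that mentions S gives: arrow(A, option(tree(S1))) = arrow(R, option(tree(option(bool)))).
Decompose tup3/3: option(option(int)) = option(option(int)),  tree(tup3(float, T3, int)) = tree(tup3(float, option(A), int)),  tree(S1) = U.
Delete trivial equation option(option(int)) = option(option(int)).
Decompose tree/1: tup3(float, T3, int) = tup3(float, option(A), int).
Decompose tup3/3: float = float,  T3 = option(A),  int = int.
Delete trivial equation float = float.
Bind T3 := option(A); no other remaining equation mentions T3.
Delete trivial equation int = int.
Bind U := tree(S1); no other remaining equation mentions U.
Bind R := arrow(tup3(char, float, float), char); substituting into the remaining equation gives: arrow(A, option(tree(S1))) = arrow(arrow(tup3(char, float, float), char), option(tree(option(bool)))). Substituting into the earlier binding gives E := arrow(tup3(char, float, float), char).
Decompose arrow/2: A = arrow(tup3(char, float, float), char),  option(tree(S1)) = option(tree(option(bool))).
Bind A := arrow(tup3(char, float, float), char); no other remaining equation mentions A. Substituting into the earlier binding gives T3 := option(arrow(tup3(char, float, float), char)).
Decompose option/1: tree(S1) = tree(option(bool)).
Decompose tree/1: S1 = option(bool).
Bind S1 := option(bool). Substituting into the earlier binding gives U := tree(option(bool)).
MGU = { E ↦ arrow(tup3(char, float, float), char), T1 ↦ tup3(char, float, float), S ↦ option(bool), T3 ↦ option(arrow(tup3(char, float, float), char)), U ↦ tree(option(bool)), R ↦ arrow(tup3(char, float, float), char), A ↦ arrow(tup3(char, float, float), char), S1 ↦ option(bool) }, so R ↦ arrow(tup3(char, float, float), char).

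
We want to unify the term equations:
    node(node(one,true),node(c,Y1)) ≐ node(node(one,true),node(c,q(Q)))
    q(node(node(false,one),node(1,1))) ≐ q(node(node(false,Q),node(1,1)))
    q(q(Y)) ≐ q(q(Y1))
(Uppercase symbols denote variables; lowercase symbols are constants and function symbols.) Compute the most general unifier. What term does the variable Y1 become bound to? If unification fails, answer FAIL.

Decompose node/2: node(one,true) ≐ node(one,true),  node(c,Y1) ≐ node(c,q(Q)).
Delete trivial equation node(one,true) ≐ node(one,true).
Decompose node/2: c ≐ c,  Y1 ≐ q(Q).
Delete trivial equation c ≐ c.
Bind Y1 := q(Q); substituting into the one remaining equation that mentions Y1 gives: q(q(Y)) ≐ q(q(q(Q))).
Decompose q/1: node(node(false,one),node(1,1)) ≐ node(node(false,Q),node(1,1)).
Decompose node/2: node(false,one) ≐ node(false,Q),  node(1,1) ≐ node(1,1).
Decompose node/2: false ≐ false,  one ≐ Q.
Delete trivial equation false ≐ false.
Bind Q := one; substituting into the one remaining equation that mentions Q gives: q(q(Y)) ≐ q(q(q(one))). Substituting into the earlier binding gives Y1 := q(one).
Delete trivial equation node(1,1) ≐ node(1,1).
Decompose q/1: q(Y) ≐ q(q(one)).
Decompose q/1: Y ≐ q(one).
Bind Y := q(one).
MGU = { Y1 -> q(one), Q -> one, Y -> q(one) }, so Y1 -> q(one).

q(one)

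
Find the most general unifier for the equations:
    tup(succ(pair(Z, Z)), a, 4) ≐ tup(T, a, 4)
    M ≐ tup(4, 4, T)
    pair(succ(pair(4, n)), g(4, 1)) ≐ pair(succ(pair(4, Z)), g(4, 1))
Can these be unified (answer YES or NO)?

YES

Decompose tup/3: succ(pair(Z, Z)) ≐ T,  a ≐ a,  4 ≐ 4.
Bind T := succ(pair(Z, Z)); substituting into the one remaining equation that mentions T gives: M ≐ tup(4, 4, succ(pair(Z, Z))).
Delete trivial equation a ≐ a.
Delete trivial equation 4 ≐ 4.
Bind M := tup(4, 4, succ(pair(Z, Z))); no other remaining equation mentions M.
Decompose pair/2: succ(pair(4, n)) ≐ succ(pair(4, Z)),  g(4, 1) ≐ g(4, 1).
Decompose succ/1: pair(4, n) ≐ pair(4, Z).
Decompose pair/2: 4 ≐ 4,  n ≐ Z.
Delete trivial equation 4 ≐ 4.
Bind Z := n; no other remaining equation mentions Z. Substituting into the earlier bindings gives T := succ(pair(n, n)), M := tup(4, 4, succ(pair(n, n))).
Delete trivial equation g(4, 1) ≐ g(4, 1).
No equations remain and no clash or occurs-check failure arose, so a unifier exists.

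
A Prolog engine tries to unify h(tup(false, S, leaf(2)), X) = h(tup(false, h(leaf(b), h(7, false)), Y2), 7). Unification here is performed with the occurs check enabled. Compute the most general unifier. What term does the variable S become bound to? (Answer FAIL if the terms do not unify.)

h(leaf(b), h(7, false))

Decompose h/2: tup(false, S, leaf(2)) = tup(false, h(leaf(b), h(7, false)), Y2),  X = 7.
Decompose tup/3: false = false,  S = h(leaf(b), h(7, false)),  leaf(2) = Y2.
Delete trivial equation false = false.
Bind S := h(leaf(b), h(7, false)); no other remaining equation mentions S.
Bind Y2 := leaf(2); no other remaining equation mentions Y2.
Bind X := 7.
MGU = { S -> h(leaf(b), h(7, false)), Y2 -> leaf(2), X -> 7 }, so S -> h(leaf(b), h(7, false)).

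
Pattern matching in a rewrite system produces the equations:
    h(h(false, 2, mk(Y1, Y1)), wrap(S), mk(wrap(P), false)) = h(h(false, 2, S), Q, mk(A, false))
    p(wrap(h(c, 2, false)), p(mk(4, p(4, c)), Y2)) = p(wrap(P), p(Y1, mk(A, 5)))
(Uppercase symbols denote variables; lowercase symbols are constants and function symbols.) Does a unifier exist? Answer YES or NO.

YES

Decompose h/3: h(false, 2, mk(Y1, Y1)) = h(false, 2, S),  wrap(S) = Q,  mk(wrap(P), false) = mk(A, false).
Decompose h/3: false = false,  2 = 2,  mk(Y1, Y1) = S.
Delete trivial equation false = false.
Delete trivial equation 2 = 2.
Bind S := mk(Y1, Y1); substituting into the one remaining equation that mentions S gives: wrap(mk(Y1, Y1)) = Q.
Bind Q := wrap(mk(Y1, Y1)); no other remaining equation mentions Q.
Decompose mk/2: wrap(P) = A,  false = false.
Bind A := wrap(P); substituting into the one remaining equation that mentions A gives: p(wrap(h(c, 2, false)), p(mk(4, p(4, c)), Y2)) = p(wrap(P), p(Y1, mk(wrap(P), 5))).
Delete trivial equation false = false.
Decompose p/2: wrap(h(c, 2, false)) = wrap(P),  p(mk(4, p(4, c)), Y2) = p(Y1, mk(wrap(P), 5)).
Decompose wrap/1: h(c, 2, false) = P.
Bind P := h(c, 2, false); substituting into the remaining equation gives: p(mk(4, p(4, c)), Y2) = p(Y1, mk(wrap(h(c, 2, false)), 5)). Substituting into the earlier binding gives A := wrap(h(c, 2, false)).
Decompose p/2: mk(4, p(4, c)) = Y1,  Y2 = mk(wrap(h(c, 2, false)), 5).
Bind Y1 := mk(4, p(4, c)); no other remaining equation mentions Y1. Substituting into the earlier bindings gives S := mk(mk(4, p(4, c)), mk(4, p(4, c))), Q := wrap(mk(mk(4, p(4, c)), mk(4, p(4, c)))).
Bind Y2 := mk(wrap(h(c, 2, false)), 5).
No equations remain and no clash or occurs-check failure arose, so a unifier exists.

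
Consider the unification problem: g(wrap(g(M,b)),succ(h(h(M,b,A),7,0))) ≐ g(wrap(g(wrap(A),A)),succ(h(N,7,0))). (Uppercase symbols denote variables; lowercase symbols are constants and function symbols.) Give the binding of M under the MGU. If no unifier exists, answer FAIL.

Decompose g/2: wrap(g(M,b)) ≐ wrap(g(wrap(A),A)),  succ(h(h(M,b,A),7,0)) ≐ succ(h(N,7,0)).
Decompose wrap/1: g(M,b) ≐ g(wrap(A),A).
Decompose g/2: M ≐ wrap(A),  b ≐ A.
Bind M := wrap(A); substituting into the one remaining equation that mentions M gives: succ(h(h(wrap(A),b,A),7,0)) ≐ succ(h(N,7,0)).
Bind A := b; substituting into the remaining equation gives: succ(h(h(wrap(b),b,b),7,0)) ≐ succ(h(N,7,0)). Substituting into the earlier binding gives M := wrap(b).
Decompose succ/1: h(h(wrap(b),b,b),7,0) ≐ h(N,7,0).
Decompose h/3: h(wrap(b),b,b) ≐ N,  7 ≐ 7,  0 ≐ 0.
Bind N := h(wrap(b),b,b); no other remaining equation mentions N.
Delete trivial equation 7 ≐ 7.
Delete trivial equation 0 ≐ 0.
MGU = { M := wrap(b), A := b, N := h(wrap(b),b,b) }, so M := wrap(b).

wrap(b)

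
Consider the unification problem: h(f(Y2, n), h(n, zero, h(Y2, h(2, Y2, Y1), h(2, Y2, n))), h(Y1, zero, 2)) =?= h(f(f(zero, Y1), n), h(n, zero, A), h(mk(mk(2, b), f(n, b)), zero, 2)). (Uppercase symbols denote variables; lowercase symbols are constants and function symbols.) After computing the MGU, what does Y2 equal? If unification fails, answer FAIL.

f(zero, mk(mk(2, b), f(n, b)))

Decompose h/3: f(Y2, n) =?= f(f(zero, Y1), n),  h(n, zero, h(Y2, h(2, Y2, Y1), h(2, Y2, n))) =?= h(n, zero, A),  h(Y1, zero, 2) =?= h(mk(mk(2, b), f(n, b)), zero, 2).
Decompose f/2: Y2 =?= f(zero, Y1),  n =?= n.
Bind Y2 := f(zero, Y1); substituting into the one remaining equation that mentions Y2 gives: h(n, zero, h(f(zero, Y1), h(2, f(zero, Y1), Y1), h(2, f(zero, Y1), n))) =?= h(n, zero, A).
Delete trivial equation n =?= n.
Decompose h/3: n =?= n,  zero =?= zero,  h(f(zero, Y1), h(2, f(zero, Y1), Y1), h(2, f(zero, Y1), n)) =?= A.
Delete trivial equation n =?= n.
Delete trivial equation zero =?= zero.
Bind A := h(f(zero, Y1), h(2, f(zero, Y1), Y1), h(2, f(zero, Y1), n)); no other remaining equation mentions A.
Decompose h/3: Y1 =?= mk(mk(2, b), f(n, b)),  zero =?= zero,  2 =?= 2.
Bind Y1 := mk(mk(2, b), f(n, b)); no other remaining equation mentions Y1. Substituting into the earlier bindings gives Y2 := f(zero, mk(mk(2, b), f(n, b))), A := h(f(zero, mk(mk(2, b), f(n, b))), h(2, f(zero, mk(mk(2, b), f(n, b))), mk(mk(2, b), f(n, b))), h(2, f(zero, mk(mk(2, b), f(n, b))), n)).
Delete trivial equation zero =?= zero.
Delete trivial equation 2 =?= 2.
MGU = { Y2 := f(zero, mk(mk(2, b), f(n, b))), A := h(f(zero, mk(mk(2, b), f(n, b))), h(2, f(zero, mk(mk(2, b), f(n, b))), mk(mk(2, b), f(n, b))), h(2, f(zero, mk(mk(2, b), f(n, b))), n)), Y1 := mk(mk(2, b), f(n, b)) }, so Y2 := f(zero, mk(mk(2, b), f(n, b))).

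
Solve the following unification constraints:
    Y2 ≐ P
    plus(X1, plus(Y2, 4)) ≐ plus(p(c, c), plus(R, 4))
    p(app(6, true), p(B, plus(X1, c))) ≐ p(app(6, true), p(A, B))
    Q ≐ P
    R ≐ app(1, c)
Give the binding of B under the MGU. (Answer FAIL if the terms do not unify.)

plus(p(c, c), c)

Bind Y2 := P; substituting into the one remaining equation that mentions Y2 gives: plus(X1, plus(P, 4)) ≐ plus(p(c, c), plus(R, 4)).
Decompose plus/2: X1 ≐ p(c, c),  plus(P, 4) ≐ plus(R, 4).
Bind X1 := p(c, c); substituting into the one remaining equation that mentions X1 gives: p(app(6, true), p(B, plus(p(c, c), c))) ≐ p(app(6, true), p(A, B)).
Decompose plus/2: P ≐ R,  4 ≐ 4.
Bind P := R; substituting into the one remaining equation that mentions P gives: Q ≐ R. Substituting into the earlier binding gives Y2 := R.
Delete trivial equation 4 ≐ 4.
Decompose p/2: app(6, true) ≐ app(6, true),  p(B, plus(p(c, c), c)) ≐ p(A, B).
Delete trivial equation app(6, true) ≐ app(6, true).
Decompose p/2: B ≐ A,  plus(p(c, c), c) ≐ B.
Bind B := A; substituting into the one remaining equation that mentions B gives: plus(p(c, c), c) ≐ A.
Bind A := plus(p(c, c), c); no other remaining equation mentions A. Substituting into the earlier binding gives B := plus(p(c, c), c).
Bind Q := R; no other remaining equation mentions Q.
Bind R := app(1, c). Substituting into the earlier bindings gives Y2 := app(1, c), P := app(1, c), Q := app(1, c).
MGU = { Y2 := app(1, c), X1 := p(c, c), P := app(1, c), B := plus(p(c, c), c), A := plus(p(c, c), c), Q := app(1, c), R := app(1, c) }, so B := plus(p(c, c), c).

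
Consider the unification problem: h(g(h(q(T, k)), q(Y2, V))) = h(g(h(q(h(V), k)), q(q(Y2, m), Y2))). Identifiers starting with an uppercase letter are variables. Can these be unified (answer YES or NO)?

Decompose h/1: g(h(q(T, k)), q(Y2, V)) = g(h(q(h(V), k)), q(q(Y2, m), Y2)).
Decompose g/2: h(q(T, k)) = h(q(h(V), k)),  q(Y2, V) = q(q(Y2, m), Y2).
Decompose h/1: q(T, k) = q(h(V), k).
Decompose q/2: T = h(V),  k = k.
Bind T := h(V); no other remaining equation mentions T.
Delete trivial equation k = k.
Decompose q/2: Y2 = q(Y2, m),  V = Y2.
Occurs check fails: Y2 occurs in q(Y2, m); the equation Y2 = q(Y2, m) has no finite solution.

NO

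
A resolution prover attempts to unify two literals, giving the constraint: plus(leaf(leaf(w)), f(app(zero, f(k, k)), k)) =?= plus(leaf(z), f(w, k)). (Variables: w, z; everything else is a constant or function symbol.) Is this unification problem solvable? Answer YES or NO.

Decompose plus/2: leaf(leaf(w)) =?= leaf(z),  f(app(zero, f(k, k)), k) =?= f(w, k).
Decompose leaf/1: leaf(w) =?= z.
Bind z := leaf(w); no other remaining equation mentions z.
Decompose f/2: app(zero, f(k, k)) =?= w,  k =?= k.
Bind w := app(zero, f(k, k)); no other remaining equation mentions w. Substituting into the earlier binding gives z := leaf(app(zero, f(k, k))).
Delete trivial equation k =?= k.
No equations remain and no clash or occurs-check failure arose, so a unifier exists.

YES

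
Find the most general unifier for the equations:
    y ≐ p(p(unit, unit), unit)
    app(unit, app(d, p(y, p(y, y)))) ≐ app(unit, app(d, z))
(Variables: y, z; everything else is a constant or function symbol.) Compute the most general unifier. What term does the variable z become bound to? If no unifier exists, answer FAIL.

Bind y := p(p(unit, unit), unit); substituting into the remaining equation gives: app(unit, app(d, p(p(p(unit, unit), unit), p(p(p(unit, unit), unit), p(p(unit, unit), unit))))) ≐ app(unit, app(d, z)).
Decompose app/2: unit ≐ unit,  app(d, p(p(p(unit, unit), unit), p(p(p(unit, unit), unit), p(p(unit, unit), unit)))) ≐ app(d, z).
Delete trivial equation unit ≐ unit.
Decompose app/2: d ≐ d,  p(p(p(unit, unit), unit), p(p(p(unit, unit), unit), p(p(unit, unit), unit))) ≐ z.
Delete trivial equation d ≐ d.
Bind z := p(p(p(unit, unit), unit), p(p(p(unit, unit), unit), p(p(unit, unit), unit))).
MGU = { y ↦ p(p(unit, unit), unit), z ↦ p(p(p(unit, unit), unit), p(p(p(unit, unit), unit), p(p(unit, unit), unit))) }, so z ↦ p(p(p(unit, unit), unit), p(p(p(unit, unit), unit), p(p(unit, unit), unit))).

p(p(p(unit, unit), unit), p(p(p(unit, unit), unit), p(p(unit, unit), unit)))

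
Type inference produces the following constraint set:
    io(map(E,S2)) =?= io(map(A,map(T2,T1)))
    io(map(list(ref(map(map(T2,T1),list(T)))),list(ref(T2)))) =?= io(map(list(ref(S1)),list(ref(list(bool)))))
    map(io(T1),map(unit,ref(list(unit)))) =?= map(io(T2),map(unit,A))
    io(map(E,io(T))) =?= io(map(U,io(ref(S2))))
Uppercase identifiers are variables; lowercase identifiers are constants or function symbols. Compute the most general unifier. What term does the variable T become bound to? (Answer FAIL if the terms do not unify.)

Decompose io/1: map(E,S2) =?= map(A,map(T2,T1)).
Decompose map/2: E =?= A,  S2 =?= map(T2,T1).
Bind E := A; substituting into the one remaining equation that mentions E gives: io(map(A,io(T))) =?= io(map(U,io(ref(S2)))).
Bind S2 := map(T2,T1); substituting into the one remaining equation that mentions S2 gives: io(map(A,io(T))) =?= io(map(U,io(ref(map(T2,T1))))).
Decompose io/1: map(list(ref(map(map(T2,T1),list(T)))),list(ref(T2))) =?= map(list(ref(S1)),list(ref(list(bool)))).
Decompose map/2: list(ref(map(map(T2,T1),list(T)))) =?= list(ref(S1)),  list(ref(T2)) =?= list(ref(list(bool))).
Decompose list/1: ref(map(map(T2,T1),list(T))) =?= ref(S1).
Decompose ref/1: map(map(T2,T1),list(T)) =?= S1.
Bind S1 := map(map(T2,T1),list(T)); no other remaining equation mentions S1.
Decompose list/1: ref(T2) =?= ref(list(bool)).
Decompose ref/1: T2 =?= list(bool).
Bind T2 := list(bool); substituting into the remaining equations gives: map(io(T1),map(unit,ref(list(unit)))) =?= map(io(list(bool)),map(unit,A)),  io(map(A,io(T))) =?= io(map(U,io(ref(map(list(bool),T1))))). Substituting into the earlier bindings gives S2 := map(list(bool),T1), S1 := map(map(list(bool),T1),list(T)).
Decompose map/2: io(T1) =?= io(list(bool)),  map(unit,ref(list(unit))) =?= map(unit,A).
Decompose io/1: T1 =?= list(bool).
Bind T1 := list(bool); substituting into the one remaining equation that mentions T1 gives: io(map(A,io(T))) =?= io(map(U,io(ref(map(list(bool),list(bool)))))). Substituting into the earlier bindings gives S2 := map(list(bool),list(bool)), S1 := map(map(list(bool),list(bool)),list(T)).
Decompose map/2: unit =?= unit,  ref(list(unit)) =?= A.
Delete trivial equation unit =?= unit.
Bind A := ref(list(unit)); substituting into the remaining equation gives: io(map(ref(list(unit)),io(T))) =?= io(map(U,io(ref(map(list(bool),list(bool)))))). Substituting into the earlier binding gives E := ref(list(unit)).
Decompose io/1: map(ref(list(unit)),io(T)) =?= map(U,io(ref(map(list(bool),list(bool))))).
Decompose map/2: ref(list(unit)) =?= U,  io(T) =?= io(ref(map(list(bool),list(bool)))).
Bind U := ref(list(unit)); no other remaining equation mentions U.
Decompose io/1: T =?= ref(map(list(bool),list(bool))).
Bind T := ref(map(list(bool),list(bool))). Substituting into the earlier binding gives S1 := map(map(list(bool),list(bool)),list(ref(map(list(bool),list(bool))))).
MGU = { E ↦ ref(list(unit)), S2 ↦ map(list(bool),list(bool)), S1 ↦ map(map(list(bool),list(bool)),list(ref(map(list(bool),list(bool))))), T2 ↦ list(bool), T1 ↦ list(bool), A ↦ ref(list(unit)), U ↦ ref(list(unit)), T ↦ ref(map(list(bool),list(bool))) }, so T ↦ ref(map(list(bool),list(bool))).

ref(map(list(bool),list(bool)))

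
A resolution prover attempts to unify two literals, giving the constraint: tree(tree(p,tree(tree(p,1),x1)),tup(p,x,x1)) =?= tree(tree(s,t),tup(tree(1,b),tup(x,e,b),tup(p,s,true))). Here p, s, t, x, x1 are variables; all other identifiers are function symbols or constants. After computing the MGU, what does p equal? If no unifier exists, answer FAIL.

FAIL

Decompose tree/2: tree(p,tree(tree(p,1),x1)) =?= tree(s,t),  tup(p,x,x1) =?= tup(tree(1,b),tup(x,e,b),tup(p,s,true)).
Decompose tree/2: p =?= s,  tree(tree(p,1),x1) =?= t.
Bind p := s; substituting into the remaining equations gives: tree(tree(s,1),x1) =?= t,  tup(s,x,x1) =?= tup(tree(1,b),tup(x,e,b),tup(s,s,true)).
Bind t := tree(tree(s,1),x1); no other remaining equation mentions t.
Decompose tup/3: s =?= tree(1,b),  x =?= tup(x,e,b),  x1 =?= tup(s,s,true).
Bind s := tree(1,b); substituting into the one remaining equation that mentions s gives: x1 =?= tup(tree(1,b),tree(1,b),true). Substituting into the earlier bindings gives p := tree(1,b), t := tree(tree(tree(1,b),1),x1).
Occurs check fails: x occurs in tup(x,e,b); the equation x =?= tup(x,e,b) has no finite solution.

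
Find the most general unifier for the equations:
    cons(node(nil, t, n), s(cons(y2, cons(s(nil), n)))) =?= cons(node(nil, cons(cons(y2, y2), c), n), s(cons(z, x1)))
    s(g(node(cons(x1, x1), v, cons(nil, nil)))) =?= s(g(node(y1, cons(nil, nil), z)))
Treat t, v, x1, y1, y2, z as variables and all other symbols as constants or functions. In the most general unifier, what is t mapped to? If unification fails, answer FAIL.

Decompose cons/2: node(nil, t, n) =?= node(nil, cons(cons(y2, y2), c), n),  s(cons(y2, cons(s(nil), n))) =?= s(cons(z, x1)).
Decompose node/3: nil =?= nil,  t =?= cons(cons(y2, y2), c),  n =?= n.
Delete trivial equation nil =?= nil.
Bind t := cons(cons(y2, y2), c); no other remaining equation mentions t.
Delete trivial equation n =?= n.
Decompose s/1: cons(y2, cons(s(nil), n)) =?= cons(z, x1).
Decompose cons/2: y2 =?= z,  cons(s(nil), n) =?= x1.
Bind y2 := z; no other remaining equation mentions y2. Substituting into the earlier binding gives t := cons(cons(z, z), c).
Bind x1 := cons(s(nil), n); substituting into the remaining equation gives: s(g(node(cons(cons(s(nil), n), cons(s(nil), n)), v, cons(nil, nil)))) =?= s(g(node(y1, cons(nil, nil), z))).
Decompose s/1: g(node(cons(cons(s(nil), n), cons(s(nil), n)), v, cons(nil, nil))) =?= g(node(y1, cons(nil, nil), z)).
Decompose g/1: node(cons(cons(s(nil), n), cons(s(nil), n)), v, cons(nil, nil)) =?= node(y1, cons(nil, nil), z).
Decompose node/3: cons(cons(s(nil), n), cons(s(nil), n)) =?= y1,  v =?= cons(nil, nil),  cons(nil, nil) =?= z.
Bind y1 := cons(cons(s(nil), n), cons(s(nil), n)); no other remaining equation mentions y1.
Bind v := cons(nil, nil); no other remaining equation mentions v.
Bind z := cons(nil, nil). Substituting into the earlier bindings gives t := cons(cons(cons(nil, nil), cons(nil, nil)), c), y2 := cons(nil, nil).
MGU = { t ↦ cons(cons(cons(nil, nil), cons(nil, nil)), c), y2 ↦ cons(nil, nil), x1 ↦ cons(s(nil), n), y1 ↦ cons(cons(s(nil), n), cons(s(nil), n)), v ↦ cons(nil, nil), z ↦ cons(nil, nil) }, so t ↦ cons(cons(cons(nil, nil), cons(nil, nil)), c).

cons(cons(cons(nil, nil), cons(nil, nil)), c)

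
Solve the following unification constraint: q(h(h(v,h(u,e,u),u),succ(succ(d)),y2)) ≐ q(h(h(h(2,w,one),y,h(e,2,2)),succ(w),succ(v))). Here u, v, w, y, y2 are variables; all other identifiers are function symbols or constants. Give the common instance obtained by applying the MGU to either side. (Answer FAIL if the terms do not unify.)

q(h(h(h(2,succ(d),one),h(h(e,2,2),e,h(e,2,2)),h(e,2,2)),succ(succ(d)),succ(h(2,succ(d),one))))

Decompose q/1: h(h(v,h(u,e,u),u),succ(succ(d)),y2) ≐ h(h(h(2,w,one),y,h(e,2,2)),succ(w),succ(v)).
Decompose h/3: h(v,h(u,e,u),u) ≐ h(h(2,w,one),y,h(e,2,2)),  succ(succ(d)) ≐ succ(w),  y2 ≐ succ(v).
Decompose h/3: v ≐ h(2,w,one),  h(u,e,u) ≐ y,  u ≐ h(e,2,2).
Bind v := h(2,w,one); substituting into the one remaining equation that mentions v gives: y2 ≐ succ(h(2,w,one)).
Bind y := h(u,e,u); no other remaining equation mentions y.
Bind u := h(e,2,2); no other remaining equation mentions u. Substituting into the earlier binding gives y := h(h(e,2,2),e,h(e,2,2)).
Decompose succ/1: succ(d) ≐ w.
Bind w := succ(d); substituting into the remaining equation gives: y2 ≐ succ(h(2,succ(d),one)). Substituting into the earlier binding gives v := h(2,succ(d),one).
Bind y2 := succ(h(2,succ(d),one)).
Applying the MGU to either side gives q(h(h(h(2,succ(d),one),h(h(e,2,2),e,h(e,2,2)),h(e,2,2)),succ(succ(d)),succ(h(2,succ(d),one)))).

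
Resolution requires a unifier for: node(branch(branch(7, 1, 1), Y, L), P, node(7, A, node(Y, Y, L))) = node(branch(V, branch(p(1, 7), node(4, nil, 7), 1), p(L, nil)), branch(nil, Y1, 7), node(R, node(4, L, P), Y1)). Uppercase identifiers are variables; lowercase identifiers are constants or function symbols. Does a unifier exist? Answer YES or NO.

Decompose node/3: branch(branch(7, 1, 1), Y, L) = branch(V, branch(p(1, 7), node(4, nil, 7), 1), p(L, nil)),  P = branch(nil, Y1, 7),  node(7, A, node(Y, Y, L)) = node(R, node(4, L, P), Y1).
Decompose branch/3: branch(7, 1, 1) = V,  Y = branch(p(1, 7), node(4, nil, 7), 1),  L = p(L, nil).
Bind V := branch(7, 1, 1); no other remaining equation mentions V.
Bind Y := branch(p(1, 7), node(4, nil, 7), 1); substituting into the one remaining equation that mentions Y gives: node(7, A, node(branch(p(1, 7), node(4, nil, 7), 1), branch(p(1, 7), node(4, nil, 7), 1), L)) = node(R, node(4, L, P), Y1).
Occurs check fails: L occurs in p(L, nil); the equation L = p(L, nil) has no finite solution.

NO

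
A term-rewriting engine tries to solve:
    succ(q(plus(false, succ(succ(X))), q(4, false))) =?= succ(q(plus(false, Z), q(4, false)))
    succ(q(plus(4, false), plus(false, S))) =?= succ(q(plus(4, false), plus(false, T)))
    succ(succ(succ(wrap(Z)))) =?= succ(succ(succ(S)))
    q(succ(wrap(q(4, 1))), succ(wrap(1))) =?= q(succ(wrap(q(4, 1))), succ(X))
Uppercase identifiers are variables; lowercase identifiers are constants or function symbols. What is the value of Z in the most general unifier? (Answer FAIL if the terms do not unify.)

succ(succ(wrap(1)))

Decompose succ/1: q(plus(false, succ(succ(X))), q(4, false)) =?= q(plus(false, Z), q(4, false)).
Decompose q/2: plus(false, succ(succ(X))) =?= plus(false, Z),  q(4, false) =?= q(4, false).
Decompose plus/2: false =?= false,  succ(succ(X)) =?= Z.
Delete trivial equation false =?= false.
Bind Z := succ(succ(X)); substituting into the one remaining equation that mentions Z gives: succ(succ(succ(wrap(succ(succ(X)))))) =?= succ(succ(succ(S))).
Delete trivial equation q(4, false) =?= q(4, false).
Decompose succ/1: q(plus(4, false), plus(false, S)) =?= q(plus(4, false), plus(false, T)).
Decompose q/2: plus(4, false) =?= plus(4, false),  plus(false, S) =?= plus(false, T).
Delete trivial equation plus(4, false) =?= plus(4, false).
Decompose plus/2: false =?= false,  S =?= T.
Delete trivial equation false =?= false.
Bind S := T; substituting into the one remaining equation that mentions S gives: succ(succ(succ(wrap(succ(succ(X)))))) =?= succ(succ(succ(T))).
Decompose succ/1: succ(succ(wrap(succ(succ(X))))) =?= succ(succ(T)).
Decompose succ/1: succ(wrap(succ(succ(X)))) =?= succ(T).
Decompose succ/1: wrap(succ(succ(X))) =?= T.
Bind T := wrap(succ(succ(X))); no other remaining equation mentions T. Substituting into the earlier binding gives S := wrap(succ(succ(X))).
Decompose q/2: succ(wrap(q(4, 1))) =?= succ(wrap(q(4, 1))),  succ(wrap(1)) =?= succ(X).
Delete trivial equation succ(wrap(q(4, 1))) =?= succ(wrap(q(4, 1))).
Decompose succ/1: wrap(1) =?= X.
Bind X := wrap(1). Substituting into the earlier bindings gives Z := succ(succ(wrap(1))), S := wrap(succ(succ(wrap(1)))), T := wrap(succ(succ(wrap(1)))).
MGU = { Z -> succ(succ(wrap(1))), S -> wrap(succ(succ(wrap(1)))), T -> wrap(succ(succ(wrap(1)))), X -> wrap(1) }, so Z -> succ(succ(wrap(1))).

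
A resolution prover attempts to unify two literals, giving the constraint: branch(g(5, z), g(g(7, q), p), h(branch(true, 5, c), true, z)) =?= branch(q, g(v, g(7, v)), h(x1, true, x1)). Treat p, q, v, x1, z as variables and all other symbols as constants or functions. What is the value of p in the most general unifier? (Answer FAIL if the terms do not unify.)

g(7, g(7, g(5, branch(true, 5, c))))

Decompose branch/3: g(5, z) =?= q,  g(g(7, q), p) =?= g(v, g(7, v)),  h(branch(true, 5, c), true, z) =?= h(x1, true, x1).
Bind q := g(5, z); substituting into the one remaining equation that mentions q gives: g(g(7, g(5, z)), p) =?= g(v, g(7, v)).
Decompose g/2: g(7, g(5, z)) =?= v,  p =?= g(7, v).
Bind v := g(7, g(5, z)); substituting into the one remaining equation that mentions v gives: p =?= g(7, g(7, g(5, z))).
Bind p := g(7, g(7, g(5, z))); no other remaining equation mentions p.
Decompose h/3: branch(true, 5, c) =?= x1,  true =?= true,  z =?= x1.
Bind x1 := branch(true, 5, c); substituting into the one remaining equation that mentions x1 gives: z =?= branch(true, 5, c).
Delete trivial equation true =?= true.
Bind z := branch(true, 5, c). Substituting into the earlier bindings gives q := g(5, branch(true, 5, c)), v := g(7, g(5, branch(true, 5, c))), p := g(7, g(7, g(5, branch(true, 5, c)))).
MGU = { q ↦ g(5, branch(true, 5, c)), v ↦ g(7, g(5, branch(true, 5, c))), p ↦ g(7, g(7, g(5, branch(true, 5, c)))), x1 ↦ branch(true, 5, c), z ↦ branch(true, 5, c) }, so p ↦ g(7, g(7, g(5, branch(true, 5, c)))).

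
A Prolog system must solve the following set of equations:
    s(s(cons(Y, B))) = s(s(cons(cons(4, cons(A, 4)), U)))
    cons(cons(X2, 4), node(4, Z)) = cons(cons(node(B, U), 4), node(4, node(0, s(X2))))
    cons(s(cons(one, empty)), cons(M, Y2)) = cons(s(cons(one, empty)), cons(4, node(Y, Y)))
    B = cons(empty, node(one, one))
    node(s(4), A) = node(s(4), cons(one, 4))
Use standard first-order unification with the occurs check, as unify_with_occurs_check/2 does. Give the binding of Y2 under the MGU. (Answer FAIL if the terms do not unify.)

node(cons(4, cons(cons(one, 4), 4)), cons(4, cons(cons(one, 4), 4)))

Decompose s/1: s(cons(Y, B)) = s(cons(cons(4, cons(A, 4)), U)).
Decompose s/1: cons(Y, B) = cons(cons(4, cons(A, 4)), U).
Decompose cons/2: Y = cons(4, cons(A, 4)),  B = U.
Bind Y := cons(4, cons(A, 4)); substituting into the one remaining equation that mentions Y gives: cons(s(cons(one, empty)), cons(M, Y2)) = cons(s(cons(one, empty)), cons(4, node(cons(4, cons(A, 4)), cons(4, cons(A, 4))))).
Bind B := U; substituting into the 2 remaining equations that mention B gives: cons(cons(X2, 4), node(4, Z)) = cons(cons(node(U, U), 4), node(4, node(0, s(X2)))),  U = cons(empty, node(one, one)).
Decompose cons/2: cons(X2, 4) = cons(node(U, U), 4),  node(4, Z) = node(4, node(0, s(X2))).
Decompose cons/2: X2 = node(U, U),  4 = 4.
Bind X2 := node(U, U); substituting into the one remaining equation that mentions X2 gives: node(4, Z) = node(4, node(0, s(node(U, U)))).
Delete trivial equation 4 = 4.
Decompose node/2: 4 = 4,  Z = node(0, s(node(U, U))).
Delete trivial equation 4 = 4.
Bind Z := node(0, s(node(U, U))); no other remaining equation mentions Z.
Decompose cons/2: s(cons(one, empty)) = s(cons(one, empty)),  cons(M, Y2) = cons(4, node(cons(4, cons(A, 4)), cons(4, cons(A, 4)))).
Delete trivial equation s(cons(one, empty)) = s(cons(one, empty)).
Decompose cons/2: M = 4,  Y2 = node(cons(4, cons(A, 4)), cons(4, cons(A, 4))).
Bind M := 4; no other remaining equation mentions M.
Bind Y2 := node(cons(4, cons(A, 4)), cons(4, cons(A, 4))); no other remaining equation mentions Y2.
Bind U := cons(empty, node(one, one)); no other remaining equation mentions U. Substituting into the earlier bindings gives B := cons(empty, node(one, one)), X2 := node(cons(empty, node(one, one)), cons(empty, node(one, one))), Z := node(0, s(node(cons(empty, node(one, one)), cons(empty, node(one, one))))).
Decompose node/2: s(4) = s(4),  A = cons(one, 4).
Delete trivial equation s(4) = s(4).
Bind A := cons(one, 4). Substituting into the earlier bindings gives Y := cons(4, cons(cons(one, 4), 4)), Y2 := node(cons(4, cons(cons(one, 4), 4)), cons(4, cons(cons(one, 4), 4))).
MGU = { Y -> cons(4, cons(cons(one, 4), 4)), B -> cons(empty, node(one, one)), X2 -> node(cons(empty, node(one, one)), cons(empty, node(one, one))), Z -> node(0, s(node(cons(empty, node(one, one)), cons(empty, node(one, one))))), M -> 4, Y2 -> node(cons(4, cons(cons(one, 4), 4)), cons(4, cons(cons(one, 4), 4))), U -> cons(empty, node(one, one)), A -> cons(one, 4) }, so Y2 -> node(cons(4, cons(cons(one, 4), 4)), cons(4, cons(cons(one, 4), 4))).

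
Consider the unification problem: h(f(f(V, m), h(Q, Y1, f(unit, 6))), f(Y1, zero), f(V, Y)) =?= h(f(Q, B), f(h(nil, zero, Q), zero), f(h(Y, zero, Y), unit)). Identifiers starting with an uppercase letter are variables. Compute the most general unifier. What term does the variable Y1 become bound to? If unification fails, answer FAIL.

h(nil, zero, f(h(unit, zero, unit), m))

Decompose h/3: f(f(V, m), h(Q, Y1, f(unit, 6))) =?= f(Q, B),  f(Y1, zero) =?= f(h(nil, zero, Q), zero),  f(V, Y) =?= f(h(Y, zero, Y), unit).
Decompose f/2: f(V, m) =?= Q,  h(Q, Y1, f(unit, 6)) =?= B.
Bind Q := f(V, m); substituting into the 2 remaining equations that mention Q gives: h(f(V, m), Y1, f(unit, 6)) =?= B,  f(Y1, zero) =?= f(h(nil, zero, f(V, m)), zero).
Bind B := h(f(V, m), Y1, f(unit, 6)); no other remaining equation mentions B.
Decompose f/2: Y1 =?= h(nil, zero, f(V, m)),  zero =?= zero.
Bind Y1 := h(nil, zero, f(V, m)); no other remaining equation mentions Y1. Substituting into the earlier binding gives B := h(f(V, m), h(nil, zero, f(V, m)), f(unit, 6)).
Delete trivial equation zero =?= zero.
Decompose f/2: V =?= h(Y, zero, Y),  Y =?= unit.
Bind V := h(Y, zero, Y); no other remaining equation mentions V. Substituting into the earlier bindings gives Q := f(h(Y, zero, Y), m), B := h(f(h(Y, zero, Y), m), h(nil, zero, f(h(Y, zero, Y), m)), f(unit, 6)), Y1 := h(nil, zero, f(h(Y, zero, Y), m)).
Bind Y := unit. Substituting into the earlier bindings gives Q := f(h(unit, zero, unit), m), B := h(f(h(unit, zero, unit), m), h(nil, zero, f(h(unit, zero, unit), m)), f(unit, 6)), Y1 := h(nil, zero, f(h(unit, zero, unit), m)), V := h(unit, zero, unit).
MGU = { Q ↦ f(h(unit, zero, unit), m), B ↦ h(f(h(unit, zero, unit), m), h(nil, zero, f(h(unit, zero, unit), m)), f(unit, 6)), Y1 ↦ h(nil, zero, f(h(unit, zero, unit), m)), V ↦ h(unit, zero, unit), Y ↦ unit }, so Y1 ↦ h(nil, zero, f(h(unit, zero, unit), m)).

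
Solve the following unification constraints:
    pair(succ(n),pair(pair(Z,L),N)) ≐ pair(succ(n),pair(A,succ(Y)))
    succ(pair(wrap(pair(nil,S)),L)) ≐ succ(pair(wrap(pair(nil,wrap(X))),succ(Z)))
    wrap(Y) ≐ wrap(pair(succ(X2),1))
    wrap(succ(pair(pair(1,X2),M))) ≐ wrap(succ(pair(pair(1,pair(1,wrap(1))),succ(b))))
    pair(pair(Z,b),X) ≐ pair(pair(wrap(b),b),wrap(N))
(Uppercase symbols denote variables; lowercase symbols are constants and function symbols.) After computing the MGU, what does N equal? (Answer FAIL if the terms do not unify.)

succ(pair(succ(pair(1,wrap(1))),1))

Decompose pair/2: succ(n) ≐ succ(n),  pair(pair(Z,L),N) ≐ pair(A,succ(Y)).
Delete trivial equation succ(n) ≐ succ(n).
Decompose pair/2: pair(Z,L) ≐ A,  N ≐ succ(Y).
Bind A := pair(Z,L); no other remaining equation mentions A.
Bind N := succ(Y); substituting into the one remaining equation that mentions N gives: pair(pair(Z,b),X) ≐ pair(pair(wrap(b),b),wrap(succ(Y))).
Decompose succ/1: pair(wrap(pair(nil,S)),L) ≐ pair(wrap(pair(nil,wrap(X))),succ(Z)).
Decompose pair/2: wrap(pair(nil,S)) ≐ wrap(pair(nil,wrap(X))),  L ≐ succ(Z).
Decompose wrap/1: pair(nil,S) ≐ pair(nil,wrap(X)).
Decompose pair/2: nil ≐ nil,  S ≐ wrap(X).
Delete trivial equation nil ≐ nil.
Bind S := wrap(X); no other remaining equation mentions S.
Bind L := succ(Z); no other remaining equation mentions L. Substituting into the earlier binding gives A := pair(Z,succ(Z)).
Decompose wrap/1: Y ≐ pair(succ(X2),1).
Bind Y := pair(succ(X2),1); substituting into the one remaining equation that mentions Y gives: pair(pair(Z,b),X) ≐ pair(pair(wrap(b),b),wrap(succ(pair(succ(X2),1)))). Substituting into the earlier binding gives N := succ(pair(succ(X2),1)).
Decompose wrap/1: succ(pair(pair(1,X2),M)) ≐ succ(pair(pair(1,pair(1,wrap(1))),succ(b))).
Decompose succ/1: pair(pair(1,X2),M) ≐ pair(pair(1,pair(1,wrap(1))),succ(b)).
Decompose pair/2: pair(1,X2) ≐ pair(1,pair(1,wrap(1))),  M ≐ succ(b).
Decompose pair/2: 1 ≐ 1,  X2 ≐ pair(1,wrap(1)).
Delete trivial equation 1 ≐ 1.
Bind X2 := pair(1,wrap(1)); substituting into the one remaining equation that mentions X2 gives: pair(pair(Z,b),X) ≐ pair(pair(wrap(b),b),wrap(succ(pair(succ(pair(1,wrap(1))),1)))). Substituting into the earlier bindings gives N := succ(pair(succ(pair(1,wrap(1))),1)), Y := pair(succ(pair(1,wrap(1))),1).
Bind M := succ(b); no other remaining equation mentions M.
Decompose pair/2: pair(Z,b) ≐ pair(wrap(b),b),  X ≐ wrap(succ(pair(succ(pair(1,wrap(1))),1))).
Decompose pair/2: Z ≐ wrap(b),  b ≐ b.
Bind Z := wrap(b); no other remaining equation mentions Z. Substituting into the earlier bindings gives A := pair(wrap(b),succ(wrap(b))), L := succ(wrap(b)).
Delete trivial equation b ≐ b.
Bind X := wrap(succ(pair(succ(pair(1,wrap(1))),1))). Substituting into the earlier binding gives S := wrap(wrap(succ(pair(succ(pair(1,wrap(1))),1)))).
MGU = { A := pair(wrap(b),succ(wrap(b))), N := succ(pair(succ(pair(1,wrap(1))),1)), S := wrap(wrap(succ(pair(succ(pair(1,wrap(1))),1)))), L := succ(wrap(b)), Y := pair(succ(pair(1,wrap(1))),1), X2 := pair(1,wrap(1)), M := succ(b), Z := wrap(b), X := wrap(succ(pair(succ(pair(1,wrap(1))),1))) }, so N := succ(pair(succ(pair(1,wrap(1))),1)).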